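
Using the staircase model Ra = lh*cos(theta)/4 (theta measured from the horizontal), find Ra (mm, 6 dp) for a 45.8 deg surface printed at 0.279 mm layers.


Ra = 0.279 * cos(45.8) / 4 = 0.048627 mm


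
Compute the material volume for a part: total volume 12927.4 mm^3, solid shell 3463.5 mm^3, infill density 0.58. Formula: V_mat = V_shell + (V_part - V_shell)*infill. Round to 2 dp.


V_infill = (12927.4 - 3463.5) * 0.58 = 5489.06
V_total = 3463.5 + 5489.06 = 8952.56 mm^3


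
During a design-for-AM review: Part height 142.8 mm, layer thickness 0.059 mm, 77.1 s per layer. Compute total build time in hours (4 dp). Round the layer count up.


Layers = ceil(142.8/0.059) = 2421
t = 2421 * 77.1 / 3600 = 51.8498 hrs


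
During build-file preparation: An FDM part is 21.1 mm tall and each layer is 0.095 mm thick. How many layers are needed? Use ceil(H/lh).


Layers = ceil(21.1/0.095) = 223


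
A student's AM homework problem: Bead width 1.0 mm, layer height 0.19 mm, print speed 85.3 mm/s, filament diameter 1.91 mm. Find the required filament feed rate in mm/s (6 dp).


Q = 1.0 * 0.19 * 85.3 = 16.207 mm^3/s
A_fil = pi*(1.91/2)^2 = 2.86521104 mm^2
v_feed = 16.207 / 2.86521104 = 5.656477 mm/s


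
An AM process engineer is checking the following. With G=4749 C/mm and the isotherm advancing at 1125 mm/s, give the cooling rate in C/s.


CR = 4749 * 1125 = 5342625 C/s


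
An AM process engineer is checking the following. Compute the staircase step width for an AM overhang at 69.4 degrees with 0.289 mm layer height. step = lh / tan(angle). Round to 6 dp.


step = 0.289 / tan(69.4) = 0.108628 mm


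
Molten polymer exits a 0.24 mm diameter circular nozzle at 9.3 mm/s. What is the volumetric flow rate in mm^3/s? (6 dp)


A = pi*(0.24/2)^2 = 0.04523893 mm^2
Q = 0.04523893 * 9.3 = 0.420722 mm^3/s


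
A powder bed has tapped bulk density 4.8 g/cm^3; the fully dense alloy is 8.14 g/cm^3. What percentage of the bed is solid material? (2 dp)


Packing = (4.8/8.14)*100 = 58.97 %


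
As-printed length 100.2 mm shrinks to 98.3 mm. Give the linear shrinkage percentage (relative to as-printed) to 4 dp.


Shrinkage = ((100.2-98.3)/100.2)*100 = 1.8962 %


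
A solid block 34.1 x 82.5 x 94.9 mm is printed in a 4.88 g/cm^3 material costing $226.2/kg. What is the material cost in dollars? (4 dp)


V = 34.1 * 82.5 * 94.9 = 266977.425 mm^3 = 266.977425 cm^3
Mass = 266.977425 * 4.88 / 1000 = 1.30284983 kg
Cost = 1.30284983 * 226.2 = 294.7046 $


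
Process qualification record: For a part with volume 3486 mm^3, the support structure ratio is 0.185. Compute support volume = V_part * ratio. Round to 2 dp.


V_support = 3486 * 0.185 = 644.91 mm^3


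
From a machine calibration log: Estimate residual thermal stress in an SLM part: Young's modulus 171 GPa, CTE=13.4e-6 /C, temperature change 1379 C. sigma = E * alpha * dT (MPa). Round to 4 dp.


sigma = 171*1000 * 13.4e-6 * 1379 = 3159.8406 MPa


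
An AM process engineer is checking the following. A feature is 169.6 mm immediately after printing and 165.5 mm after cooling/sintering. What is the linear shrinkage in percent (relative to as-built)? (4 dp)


Shrinkage = ((169.6-165.5)/169.6)*100 = 2.4175 %


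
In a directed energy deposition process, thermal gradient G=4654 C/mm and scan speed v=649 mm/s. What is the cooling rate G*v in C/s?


CR = 4654 * 649 = 3020446 C/s


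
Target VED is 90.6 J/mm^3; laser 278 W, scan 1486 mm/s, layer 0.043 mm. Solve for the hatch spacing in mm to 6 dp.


h = 278 / (90.6*1486*0.043) = 0.048021 mm


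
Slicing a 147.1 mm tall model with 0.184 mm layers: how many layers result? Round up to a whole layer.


Layers = ceil(147.1/0.184) = 800


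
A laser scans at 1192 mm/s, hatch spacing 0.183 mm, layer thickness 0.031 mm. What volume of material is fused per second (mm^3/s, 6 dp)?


Rate = 1192 * 0.183 * 0.031 = 6.762216 mm^3/s


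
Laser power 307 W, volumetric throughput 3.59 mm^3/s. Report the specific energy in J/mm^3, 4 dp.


SE = 307 / 3.59 = 85.5153 J/mm^3


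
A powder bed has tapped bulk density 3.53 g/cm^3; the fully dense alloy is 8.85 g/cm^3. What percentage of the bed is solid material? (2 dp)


Packing = (3.53/8.85)*100 = 39.89 %


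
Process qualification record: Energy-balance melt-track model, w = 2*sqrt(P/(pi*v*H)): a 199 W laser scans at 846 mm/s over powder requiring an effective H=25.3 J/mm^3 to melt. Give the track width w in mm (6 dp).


w = 2*sqrt(199/(pi*846*25.3)) = 0.108802 mm


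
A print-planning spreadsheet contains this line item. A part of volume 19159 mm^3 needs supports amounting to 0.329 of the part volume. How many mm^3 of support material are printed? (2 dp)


V_support = 19159 * 0.329 = 6303.31 mm^3


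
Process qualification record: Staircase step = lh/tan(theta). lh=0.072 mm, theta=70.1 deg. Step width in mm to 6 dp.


step = 0.072 / tan(70.1) = 0.026064 mm


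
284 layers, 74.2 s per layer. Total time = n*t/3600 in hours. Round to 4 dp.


t = 284 * 74.2 / 3600 = 5.8536 hrs


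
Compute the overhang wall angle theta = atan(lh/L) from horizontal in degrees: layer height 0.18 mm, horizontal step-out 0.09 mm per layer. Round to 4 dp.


angle = atan(0.18/0.09) = 63.4349 degrees


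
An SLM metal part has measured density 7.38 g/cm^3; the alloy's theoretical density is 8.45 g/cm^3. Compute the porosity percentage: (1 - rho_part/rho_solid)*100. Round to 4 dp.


Porosity = (1-7.38/8.45)*100 = 12.6627 %


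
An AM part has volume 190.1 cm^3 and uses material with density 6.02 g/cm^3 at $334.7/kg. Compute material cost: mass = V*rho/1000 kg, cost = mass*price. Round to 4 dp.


Mass = 190.1*6.02/1000 = 1.144402 kg
Cost = 1.144402 * 334.7 = 383.0313 $


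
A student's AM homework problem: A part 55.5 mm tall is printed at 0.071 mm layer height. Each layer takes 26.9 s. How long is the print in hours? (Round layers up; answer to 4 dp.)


Layers = ceil(55.5/0.071) = 782
t = 782 * 26.9 / 3600 = 5.8433 hrs


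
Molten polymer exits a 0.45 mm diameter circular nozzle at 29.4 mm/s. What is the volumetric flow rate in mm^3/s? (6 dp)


A = pi*(0.45/2)^2 = 0.15904313 mm^2
Q = 0.15904313 * 29.4 = 4.675868 mm^3/s


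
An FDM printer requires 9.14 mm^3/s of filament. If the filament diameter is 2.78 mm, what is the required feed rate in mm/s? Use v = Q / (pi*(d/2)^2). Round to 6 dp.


A = pi*(2.78/2)^2 = 6.069871
v = 9.14 / 6.069871 = 1.505798 mm/s


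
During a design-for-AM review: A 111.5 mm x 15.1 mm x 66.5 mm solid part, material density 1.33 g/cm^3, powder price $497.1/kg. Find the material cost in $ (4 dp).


V = 111.5 * 15.1 * 66.5 = 111962.725 mm^3 = 111.962725 cm^3
Mass = 111.962725 * 1.33 / 1000 = 0.14891042 kg
Cost = 0.14891042 * 497.1 = 74.0234 $


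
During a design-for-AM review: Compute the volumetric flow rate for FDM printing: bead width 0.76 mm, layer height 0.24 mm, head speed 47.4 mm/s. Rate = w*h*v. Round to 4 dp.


Rate = 0.76 * 0.24 * 47.4 = 8.6458 mm^3/s


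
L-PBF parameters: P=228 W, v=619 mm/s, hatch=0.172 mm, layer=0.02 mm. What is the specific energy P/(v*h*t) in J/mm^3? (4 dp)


Build rate = 619 * 0.172 * 0.02 = 2.12936 mm^3/s
SE = 228 / 2.12936 = 107.0744 J/mm^3


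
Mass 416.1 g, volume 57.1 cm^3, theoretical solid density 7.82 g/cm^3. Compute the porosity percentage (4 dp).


rho_part = 416.1 / 57.1 = 7.28721541 g/cm^3
Porosity = (1 - 7.28721541/7.82)*100 = 6.8131 %


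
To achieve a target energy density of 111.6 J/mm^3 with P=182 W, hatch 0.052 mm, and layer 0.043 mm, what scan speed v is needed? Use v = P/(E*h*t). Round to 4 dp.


v = 182 / (111.6*0.052*0.043) = 729.349 mm/s


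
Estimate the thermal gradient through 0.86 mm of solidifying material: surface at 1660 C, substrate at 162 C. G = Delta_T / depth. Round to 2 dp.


G = (1660-162)/0.86 = 1741.86 C/mm


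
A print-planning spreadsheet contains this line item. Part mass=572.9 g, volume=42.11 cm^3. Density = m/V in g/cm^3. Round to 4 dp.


rho = 572.9 / 42.11 = 13.6048 g/cm^3


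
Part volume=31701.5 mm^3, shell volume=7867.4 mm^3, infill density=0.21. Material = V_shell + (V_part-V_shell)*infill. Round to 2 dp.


V_infill = (31701.5 - 7867.4) * 0.21 = 5005.16
V_total = 7867.4 + 5005.16 = 12872.56 mm^3


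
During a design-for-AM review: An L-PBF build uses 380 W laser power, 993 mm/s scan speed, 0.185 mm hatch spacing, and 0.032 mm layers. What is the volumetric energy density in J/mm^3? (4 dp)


E = 380 / (993*0.185*0.032) = 64.6417 J/mm^3


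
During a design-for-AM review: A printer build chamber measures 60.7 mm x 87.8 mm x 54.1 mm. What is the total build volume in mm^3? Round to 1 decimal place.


V = 60.7 * 87.8 * 54.1 = 288323.8 mm^3


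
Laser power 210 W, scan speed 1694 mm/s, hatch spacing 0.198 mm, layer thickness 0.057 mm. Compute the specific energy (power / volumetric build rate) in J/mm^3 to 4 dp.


Build rate = 1694 * 0.198 * 0.057 = 19.118484 mm^3/s
SE = 210 / 19.118484 = 10.9841 J/mm^3


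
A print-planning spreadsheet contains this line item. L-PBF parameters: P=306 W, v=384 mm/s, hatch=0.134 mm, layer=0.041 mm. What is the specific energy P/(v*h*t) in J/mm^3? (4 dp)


Build rate = 384 * 0.134 * 0.041 = 2.109696 mm^3/s
SE = 306 / 2.109696 = 145.0446 J/mm^3


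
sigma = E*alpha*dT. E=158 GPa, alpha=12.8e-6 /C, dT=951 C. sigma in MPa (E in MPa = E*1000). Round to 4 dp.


sigma = 158*1000 * 12.8e-6 * 951 = 1923.3024 MPa


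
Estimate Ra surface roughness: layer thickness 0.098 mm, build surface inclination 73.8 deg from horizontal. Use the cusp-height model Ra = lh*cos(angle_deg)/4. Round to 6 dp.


Ra = 0.098 * cos(73.8) / 4 = 0.006835 mm


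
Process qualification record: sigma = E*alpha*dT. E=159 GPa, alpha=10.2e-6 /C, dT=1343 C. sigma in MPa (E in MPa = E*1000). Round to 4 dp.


sigma = 159*1000 * 10.2e-6 * 1343 = 2178.0774 MPa


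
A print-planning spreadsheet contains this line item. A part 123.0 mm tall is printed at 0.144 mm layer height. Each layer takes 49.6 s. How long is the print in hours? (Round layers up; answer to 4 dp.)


Layers = ceil(123.0/0.144) = 855
t = 855 * 49.6 / 3600 = 11.78 hrs


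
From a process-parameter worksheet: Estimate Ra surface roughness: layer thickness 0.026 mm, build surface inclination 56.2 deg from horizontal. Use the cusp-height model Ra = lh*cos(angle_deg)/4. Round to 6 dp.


Ra = 0.026 * cos(56.2) / 4 = 0.003616 mm


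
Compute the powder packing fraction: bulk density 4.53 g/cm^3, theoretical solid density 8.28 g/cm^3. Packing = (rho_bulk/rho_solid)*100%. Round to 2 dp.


Packing = (4.53/8.28)*100 = 54.71 %


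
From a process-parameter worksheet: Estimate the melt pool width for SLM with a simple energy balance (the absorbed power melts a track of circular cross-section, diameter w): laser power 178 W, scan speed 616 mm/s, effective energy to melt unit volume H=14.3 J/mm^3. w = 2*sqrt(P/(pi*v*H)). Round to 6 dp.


w = 2*sqrt(178/(pi*616*14.3)) = 0.160401 mm


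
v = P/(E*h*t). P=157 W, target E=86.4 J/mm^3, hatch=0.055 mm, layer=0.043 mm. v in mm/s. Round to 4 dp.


v = 157 / (86.4*0.055*0.043) = 768.3423 mm/s


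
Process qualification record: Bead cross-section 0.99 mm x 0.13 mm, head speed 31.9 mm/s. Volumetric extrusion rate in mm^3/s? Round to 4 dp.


Rate = 0.99 * 0.13 * 31.9 = 4.1055 mm^3/s


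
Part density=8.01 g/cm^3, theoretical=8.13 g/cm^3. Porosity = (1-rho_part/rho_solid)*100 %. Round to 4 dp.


Porosity = (1-8.01/8.13)*100 = 1.476 %


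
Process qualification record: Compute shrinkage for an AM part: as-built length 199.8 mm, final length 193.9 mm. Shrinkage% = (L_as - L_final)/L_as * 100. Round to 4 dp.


Shrinkage = ((199.8-193.9)/199.8)*100 = 2.953 %


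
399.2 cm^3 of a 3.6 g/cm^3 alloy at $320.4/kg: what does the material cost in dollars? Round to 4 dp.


Mass = 399.2*3.6/1000 = 1.43712 kg
Cost = 1.43712 * 320.4 = 460.4532 $


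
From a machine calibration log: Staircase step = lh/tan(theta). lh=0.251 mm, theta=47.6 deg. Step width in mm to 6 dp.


step = 0.251 / tan(47.6) = 0.229194 mm


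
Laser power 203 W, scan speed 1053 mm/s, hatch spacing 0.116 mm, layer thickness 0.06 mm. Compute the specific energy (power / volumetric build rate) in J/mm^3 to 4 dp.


Build rate = 1053 * 0.116 * 0.06 = 7.32888 mm^3/s
SE = 203 / 7.32888 = 27.6986 J/mm^3


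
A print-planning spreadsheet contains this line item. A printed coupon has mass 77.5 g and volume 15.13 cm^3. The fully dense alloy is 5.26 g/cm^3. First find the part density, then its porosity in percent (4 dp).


rho_part = 77.5 / 15.13 = 5.12227363 g/cm^3
Porosity = (1 - 5.12227363/5.26)*100 = 2.6184 %


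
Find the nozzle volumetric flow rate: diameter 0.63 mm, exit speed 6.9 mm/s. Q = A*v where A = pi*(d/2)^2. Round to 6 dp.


A = pi*(0.63/2)^2 = 0.31172453 mm^2
Q = 0.31172453 * 6.9 = 2.150899 mm^3/s


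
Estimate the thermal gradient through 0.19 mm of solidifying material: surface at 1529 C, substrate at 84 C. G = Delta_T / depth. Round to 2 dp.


G = (1529-84)/0.19 = 7605.26 C/mm


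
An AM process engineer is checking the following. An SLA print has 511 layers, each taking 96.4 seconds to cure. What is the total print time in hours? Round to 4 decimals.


t = 511 * 96.4 / 3600 = 13.6834 hrs


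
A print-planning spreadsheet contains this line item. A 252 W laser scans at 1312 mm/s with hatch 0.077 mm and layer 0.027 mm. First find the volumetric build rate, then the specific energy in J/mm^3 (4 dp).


Build rate = 1312 * 0.077 * 0.027 = 2.727648 mm^3/s
SE = 252 / 2.727648 = 92.3873 J/mm^3


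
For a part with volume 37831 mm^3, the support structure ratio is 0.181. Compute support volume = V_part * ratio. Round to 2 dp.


V_support = 37831 * 0.181 = 6847.41 mm^3


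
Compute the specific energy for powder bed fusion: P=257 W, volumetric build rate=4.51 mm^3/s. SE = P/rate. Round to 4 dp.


SE = 257 / 4.51 = 56.9845 J/mm^3


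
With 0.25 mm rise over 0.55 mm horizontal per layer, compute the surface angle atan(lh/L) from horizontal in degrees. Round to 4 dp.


angle = atan(0.25/0.55) = 24.444 degrees


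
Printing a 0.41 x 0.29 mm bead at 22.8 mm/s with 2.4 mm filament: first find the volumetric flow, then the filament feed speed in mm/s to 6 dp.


Q = 0.41 * 0.29 * 22.8 = 2.71092 mm^3/s
A_fil = pi*(2.4/2)^2 = 4.52389342 mm^2
v_feed = 2.71092 / 4.52389342 = 0.599245 mm/s


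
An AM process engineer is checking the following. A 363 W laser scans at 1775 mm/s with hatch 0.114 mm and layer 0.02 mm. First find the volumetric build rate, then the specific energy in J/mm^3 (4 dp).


Build rate = 1775 * 0.114 * 0.02 = 4.047 mm^3/s
SE = 363 / 4.047 = 89.6961 J/mm^3


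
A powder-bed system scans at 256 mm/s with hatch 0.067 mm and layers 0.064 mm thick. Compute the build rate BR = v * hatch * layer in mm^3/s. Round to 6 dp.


Rate = 256 * 0.067 * 0.064 = 1.097728 mm^3/s


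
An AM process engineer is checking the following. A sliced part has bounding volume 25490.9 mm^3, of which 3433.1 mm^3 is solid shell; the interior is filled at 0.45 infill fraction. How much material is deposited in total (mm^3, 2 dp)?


V_infill = (25490.9 - 3433.1) * 0.45 = 9926.01
V_total = 3433.1 + 9926.01 = 13359.11 mm^3


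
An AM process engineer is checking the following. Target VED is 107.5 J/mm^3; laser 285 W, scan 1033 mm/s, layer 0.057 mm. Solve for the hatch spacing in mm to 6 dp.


h = 285 / (107.5*1033*0.057) = 0.045026 mm


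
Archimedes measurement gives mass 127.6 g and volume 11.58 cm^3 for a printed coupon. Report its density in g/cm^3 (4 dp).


rho = 127.6 / 11.58 = 11.019 g/cm^3


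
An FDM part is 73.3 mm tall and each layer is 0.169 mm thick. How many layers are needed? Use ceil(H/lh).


Layers = ceil(73.3/0.169) = 434


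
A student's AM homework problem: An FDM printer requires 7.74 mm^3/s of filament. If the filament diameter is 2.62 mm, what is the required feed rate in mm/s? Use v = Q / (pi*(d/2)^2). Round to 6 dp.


A = pi*(2.62/2)^2 = 5.391287
v = 7.74 / 5.391287 = 1.43565 mm/s


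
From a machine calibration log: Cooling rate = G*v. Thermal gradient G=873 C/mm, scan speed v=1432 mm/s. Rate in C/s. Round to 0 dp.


CR = 873 * 1432 = 1250136 C/s


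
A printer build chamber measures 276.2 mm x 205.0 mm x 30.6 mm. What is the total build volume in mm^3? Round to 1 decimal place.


V = 276.2 * 205.0 * 30.6 = 1732602.6 mm^3


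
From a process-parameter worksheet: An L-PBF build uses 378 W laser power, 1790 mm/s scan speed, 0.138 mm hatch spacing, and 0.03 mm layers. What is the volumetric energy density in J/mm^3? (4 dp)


E = 378 / (1790*0.138*0.03) = 51.008 J/mm^3


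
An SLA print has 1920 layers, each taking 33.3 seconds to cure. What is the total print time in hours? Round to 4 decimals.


t = 1920 * 33.3 / 3600 = 17.76 hrs


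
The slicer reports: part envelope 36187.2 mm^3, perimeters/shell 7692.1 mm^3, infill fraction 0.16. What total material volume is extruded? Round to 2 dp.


V_infill = (36187.2 - 7692.1) * 0.16 = 4559.22
V_total = 7692.1 + 4559.22 = 12251.32 mm^3


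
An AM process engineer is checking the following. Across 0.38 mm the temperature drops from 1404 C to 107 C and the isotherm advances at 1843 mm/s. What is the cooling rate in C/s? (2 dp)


G = (1404-107)/0.38 = 3413.15789474 C/mm
CR = 3413.15789474 * 1843 = 6290450.0 C/s


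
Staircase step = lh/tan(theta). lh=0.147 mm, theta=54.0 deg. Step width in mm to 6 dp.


step = 0.147 / tan(54.0) = 0.106802 mm


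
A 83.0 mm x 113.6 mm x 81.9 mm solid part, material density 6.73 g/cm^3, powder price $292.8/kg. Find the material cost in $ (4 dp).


V = 83.0 * 113.6 * 81.9 = 772218.72 mm^3 = 772.21872 cm^3
Mass = 772.21872 * 6.73 / 1000 = 5.19703199 kg
Cost = 5.19703199 * 292.8 = 1521.691 $


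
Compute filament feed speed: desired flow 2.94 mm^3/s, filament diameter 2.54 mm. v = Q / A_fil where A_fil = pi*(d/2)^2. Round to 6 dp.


A = pi*(2.54/2)^2 = 5.067075
v = 2.94 / 5.067075 = 0.580216 mm/s


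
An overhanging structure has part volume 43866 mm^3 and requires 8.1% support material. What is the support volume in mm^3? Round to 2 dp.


V_support = 43866 * 0.081 = 3553.15 mm^3


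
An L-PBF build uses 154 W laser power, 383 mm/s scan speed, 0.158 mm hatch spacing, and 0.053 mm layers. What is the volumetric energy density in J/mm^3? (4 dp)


E = 154 / (383*0.158*0.053) = 48.0163 J/mm^3


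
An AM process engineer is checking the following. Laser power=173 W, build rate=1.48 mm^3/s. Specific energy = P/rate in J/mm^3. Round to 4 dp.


SE = 173 / 1.48 = 116.8919 J/mm^3


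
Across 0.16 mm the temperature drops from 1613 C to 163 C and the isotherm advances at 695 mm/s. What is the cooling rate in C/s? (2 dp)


G = (1613-163)/0.16 = 9062.5 C/mm
CR = 9062.5 * 695 = 6298437.5 C/s


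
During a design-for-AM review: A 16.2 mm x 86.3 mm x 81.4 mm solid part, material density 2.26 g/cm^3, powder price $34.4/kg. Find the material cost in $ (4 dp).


V = 16.2 * 86.3 * 81.4 = 113802.084 mm^3 = 113.802084 cm^3
Mass = 113.802084 * 2.26 / 1000 = 0.25719271 kg
Cost = 0.25719271 * 34.4 = 8.8474 $


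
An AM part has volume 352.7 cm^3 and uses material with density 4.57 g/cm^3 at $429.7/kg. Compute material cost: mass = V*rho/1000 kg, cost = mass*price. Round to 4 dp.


Mass = 352.7*4.57/1000 = 1.611839 kg
Cost = 1.611839 * 429.7 = 692.6072 $


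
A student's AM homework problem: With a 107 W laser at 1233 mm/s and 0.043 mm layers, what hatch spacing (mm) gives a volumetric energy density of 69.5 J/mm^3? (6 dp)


h = 107 / (69.5*1233*0.043) = 0.029038 mm


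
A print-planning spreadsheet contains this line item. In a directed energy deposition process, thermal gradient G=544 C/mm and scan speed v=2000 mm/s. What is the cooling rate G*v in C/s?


CR = 544 * 2000 = 1088000 C/s


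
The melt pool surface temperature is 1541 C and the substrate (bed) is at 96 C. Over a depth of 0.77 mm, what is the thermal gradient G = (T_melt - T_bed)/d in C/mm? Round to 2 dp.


G = (1541-96)/0.77 = 1876.62 C/mm


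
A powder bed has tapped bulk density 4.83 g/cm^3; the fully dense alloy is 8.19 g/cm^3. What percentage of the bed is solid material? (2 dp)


Packing = (4.83/8.19)*100 = 58.97 %


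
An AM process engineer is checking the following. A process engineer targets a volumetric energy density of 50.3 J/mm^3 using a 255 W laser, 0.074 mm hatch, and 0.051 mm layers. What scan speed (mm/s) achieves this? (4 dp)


v = 255 / (50.3*0.074*0.051) = 1343.2916 mm/s


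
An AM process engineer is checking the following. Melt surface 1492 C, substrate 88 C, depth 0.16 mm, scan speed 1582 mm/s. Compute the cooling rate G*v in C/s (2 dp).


G = (1492-88)/0.16 = 8775.0 C/mm
CR = 8775.0 * 1582 = 13882050.0 C/s


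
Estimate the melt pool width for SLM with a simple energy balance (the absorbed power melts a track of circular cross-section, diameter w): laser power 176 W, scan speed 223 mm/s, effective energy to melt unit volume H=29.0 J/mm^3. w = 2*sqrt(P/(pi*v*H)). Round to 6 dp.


w = 2*sqrt(176/(pi*223*29.0)) = 0.186149 mm


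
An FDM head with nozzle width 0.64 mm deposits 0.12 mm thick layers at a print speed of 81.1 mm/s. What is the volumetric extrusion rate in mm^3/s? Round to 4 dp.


Rate = 0.64 * 0.12 * 81.1 = 6.2285 mm^3/s


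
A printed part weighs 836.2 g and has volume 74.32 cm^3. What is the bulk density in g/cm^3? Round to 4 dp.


rho = 836.2 / 74.32 = 11.2513 g/cm^3


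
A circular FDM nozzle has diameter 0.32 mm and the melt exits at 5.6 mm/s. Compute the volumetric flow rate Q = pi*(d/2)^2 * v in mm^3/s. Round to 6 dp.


A = pi*(0.32/2)^2 = 0.08042477 mm^2
Q = 0.08042477 * 5.6 = 0.450379 mm^3/s


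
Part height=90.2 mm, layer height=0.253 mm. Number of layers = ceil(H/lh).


Layers = ceil(90.2/0.253) = 357


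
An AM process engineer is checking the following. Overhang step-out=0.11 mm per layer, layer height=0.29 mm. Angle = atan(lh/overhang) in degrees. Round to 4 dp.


angle = atan(0.29/0.11) = 69.2277 degrees


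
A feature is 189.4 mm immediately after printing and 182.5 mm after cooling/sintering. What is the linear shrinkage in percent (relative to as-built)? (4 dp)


Shrinkage = ((189.4-182.5)/189.4)*100 = 3.6431 %


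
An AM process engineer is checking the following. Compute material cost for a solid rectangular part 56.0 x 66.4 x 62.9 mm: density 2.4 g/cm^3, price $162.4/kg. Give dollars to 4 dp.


V = 56.0 * 66.4 * 62.9 = 233887.36 mm^3 = 233.88736 cm^3
Mass = 233.88736 * 2.4 / 1000 = 0.56132966 kg
Cost = 0.56132966 * 162.4 = 91.1599 $


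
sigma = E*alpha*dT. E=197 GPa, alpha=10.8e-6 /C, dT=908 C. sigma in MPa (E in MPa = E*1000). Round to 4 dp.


sigma = 197*1000 * 10.8e-6 * 908 = 1931.8608 MPa


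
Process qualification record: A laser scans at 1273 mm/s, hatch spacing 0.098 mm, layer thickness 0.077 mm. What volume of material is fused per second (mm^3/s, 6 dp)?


Rate = 1273 * 0.098 * 0.077 = 9.606058 mm^3/s


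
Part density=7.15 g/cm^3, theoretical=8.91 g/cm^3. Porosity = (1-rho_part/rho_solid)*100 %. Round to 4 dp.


Porosity = (1-7.15/8.91)*100 = 19.7531 %


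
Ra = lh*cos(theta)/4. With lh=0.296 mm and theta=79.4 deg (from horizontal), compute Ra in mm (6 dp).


Ra = 0.296 * cos(79.4) / 4 = 0.013612 mm


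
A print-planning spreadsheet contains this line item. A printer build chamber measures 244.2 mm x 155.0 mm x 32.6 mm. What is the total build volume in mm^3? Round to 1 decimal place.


V = 244.2 * 155.0 * 32.6 = 1233942.6 mm^3


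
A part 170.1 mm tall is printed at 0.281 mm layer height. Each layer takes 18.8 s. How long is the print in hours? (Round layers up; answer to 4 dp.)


Layers = ceil(170.1/0.281) = 606
t = 606 * 18.8 / 3600 = 3.1647 hrs


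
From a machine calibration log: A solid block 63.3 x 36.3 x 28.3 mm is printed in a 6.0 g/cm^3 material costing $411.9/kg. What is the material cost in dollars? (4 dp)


V = 63.3 * 36.3 * 28.3 = 65027.457 mm^3 = 65.027457 cm^3
Mass = 65.027457 * 6.0 / 1000 = 0.39016474 kg
Cost = 0.39016474 * 411.9 = 160.7089 $


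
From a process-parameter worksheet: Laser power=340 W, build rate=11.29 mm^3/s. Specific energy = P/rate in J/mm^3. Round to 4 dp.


SE = 340 / 11.29 = 30.1151 J/mm^3


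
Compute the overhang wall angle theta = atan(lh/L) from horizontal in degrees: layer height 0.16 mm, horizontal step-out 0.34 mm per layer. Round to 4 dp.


angle = atan(0.16/0.34) = 25.2011 degrees


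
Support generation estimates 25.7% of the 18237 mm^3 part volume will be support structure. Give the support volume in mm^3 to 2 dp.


V_support = 18237 * 0.257 = 4686.91 mm^3


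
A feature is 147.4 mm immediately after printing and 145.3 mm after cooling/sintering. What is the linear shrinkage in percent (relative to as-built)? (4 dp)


Shrinkage = ((147.4-145.3)/147.4)*100 = 1.4247 %


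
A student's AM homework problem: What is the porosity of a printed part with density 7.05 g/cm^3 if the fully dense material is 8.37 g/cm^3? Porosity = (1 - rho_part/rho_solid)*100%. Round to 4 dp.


Porosity = (1-7.05/8.37)*100 = 15.7706 %


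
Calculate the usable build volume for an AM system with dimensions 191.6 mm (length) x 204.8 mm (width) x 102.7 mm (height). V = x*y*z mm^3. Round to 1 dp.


V = 191.6 * 204.8 * 102.7 = 4029915.1 mm^3


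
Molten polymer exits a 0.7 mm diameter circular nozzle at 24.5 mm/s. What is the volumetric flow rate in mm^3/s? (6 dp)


A = pi*(0.7/2)^2 = 0.3848451 mm^2
Q = 0.3848451 * 24.5 = 9.428705 mm^3/s


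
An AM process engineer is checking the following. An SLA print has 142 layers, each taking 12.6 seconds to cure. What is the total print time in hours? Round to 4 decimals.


t = 142 * 12.6 / 3600 = 0.497 hrs


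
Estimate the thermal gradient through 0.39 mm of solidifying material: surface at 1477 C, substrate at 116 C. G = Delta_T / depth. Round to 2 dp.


G = (1477-116)/0.39 = 3489.74 C/mm


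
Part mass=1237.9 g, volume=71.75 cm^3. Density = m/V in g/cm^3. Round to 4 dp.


rho = 1237.9 / 71.75 = 17.253 g/cm^3


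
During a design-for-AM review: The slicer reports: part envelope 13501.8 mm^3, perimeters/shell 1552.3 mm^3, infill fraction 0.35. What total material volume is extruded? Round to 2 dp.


V_infill = (13501.8 - 1552.3) * 0.35 = 4182.33
V_total = 1552.3 + 4182.33 = 5734.63 mm^3


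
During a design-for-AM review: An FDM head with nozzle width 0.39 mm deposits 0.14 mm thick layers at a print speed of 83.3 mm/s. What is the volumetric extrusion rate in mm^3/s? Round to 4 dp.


Rate = 0.39 * 0.14 * 83.3 = 4.5482 mm^3/s


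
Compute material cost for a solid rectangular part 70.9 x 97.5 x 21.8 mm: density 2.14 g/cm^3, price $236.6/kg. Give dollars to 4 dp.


V = 70.9 * 97.5 * 21.8 = 150697.95 mm^3 = 150.69795 cm^3
Mass = 150.69795 * 2.14 / 1000 = 0.32249361 kg
Cost = 0.32249361 * 236.6 = 76.302 $


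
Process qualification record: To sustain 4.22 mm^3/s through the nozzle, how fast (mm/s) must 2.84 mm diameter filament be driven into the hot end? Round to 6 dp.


A = pi*(2.84/2)^2 = 6.334707
v = 4.22 / 6.334707 = 0.666171 mm/s


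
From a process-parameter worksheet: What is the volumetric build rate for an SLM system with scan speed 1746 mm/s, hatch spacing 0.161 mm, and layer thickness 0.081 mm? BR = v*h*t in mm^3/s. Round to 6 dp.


Rate = 1746 * 0.161 * 0.081 = 22.769586 mm^3/s


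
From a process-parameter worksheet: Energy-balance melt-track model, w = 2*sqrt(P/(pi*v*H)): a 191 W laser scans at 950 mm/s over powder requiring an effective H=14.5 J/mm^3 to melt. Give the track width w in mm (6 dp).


w = 2*sqrt(191/(pi*950*14.5)) = 0.13287 mm


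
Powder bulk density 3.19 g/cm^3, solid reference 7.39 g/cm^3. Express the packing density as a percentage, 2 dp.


Packing = (3.19/7.39)*100 = 43.17 %


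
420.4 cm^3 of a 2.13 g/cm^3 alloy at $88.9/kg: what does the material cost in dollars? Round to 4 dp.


Mass = 420.4*2.13/1000 = 0.895452 kg
Cost = 0.895452 * 88.9 = 79.6057 $


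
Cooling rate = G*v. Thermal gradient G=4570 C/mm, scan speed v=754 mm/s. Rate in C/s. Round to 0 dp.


CR = 4570 * 754 = 3445780 C/s


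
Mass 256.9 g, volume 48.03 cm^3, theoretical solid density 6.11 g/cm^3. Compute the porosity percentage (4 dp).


rho_part = 256.9 / 48.03 = 5.34874037 g/cm^3
Porosity = (1 - 5.34874037/6.11)*100 = 12.4592 %


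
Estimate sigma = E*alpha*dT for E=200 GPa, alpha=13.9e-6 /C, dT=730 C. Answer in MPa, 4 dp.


sigma = 200*1000 * 13.9e-6 * 730 = 2029.4 MPa


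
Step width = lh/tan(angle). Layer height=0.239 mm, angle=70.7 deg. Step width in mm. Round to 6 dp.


step = 0.239 / tan(70.7) = 0.083697 mm


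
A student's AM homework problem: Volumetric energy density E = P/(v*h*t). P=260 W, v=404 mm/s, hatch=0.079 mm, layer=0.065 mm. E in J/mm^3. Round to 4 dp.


E = 260 / (404*0.079*0.065) = 125.329 J/mm^3


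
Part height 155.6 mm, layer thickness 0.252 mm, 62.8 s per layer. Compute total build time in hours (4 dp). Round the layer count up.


Layers = ceil(155.6/0.252) = 618
t = 618 * 62.8 / 3600 = 10.7807 hrs


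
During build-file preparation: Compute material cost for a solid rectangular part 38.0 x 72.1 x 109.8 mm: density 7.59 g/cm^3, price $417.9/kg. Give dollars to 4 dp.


V = 38.0 * 72.1 * 109.8 = 300830.04 mm^3 = 300.83004 cm^3
Mass = 300.83004 * 7.59 / 1000 = 2.2833 kg
Cost = 2.2833 * 417.9 = 954.1911 $


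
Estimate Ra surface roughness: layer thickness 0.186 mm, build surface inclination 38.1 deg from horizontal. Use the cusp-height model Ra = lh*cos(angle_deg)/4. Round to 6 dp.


Ra = 0.186 * cos(38.1) / 4 = 0.036592 mm


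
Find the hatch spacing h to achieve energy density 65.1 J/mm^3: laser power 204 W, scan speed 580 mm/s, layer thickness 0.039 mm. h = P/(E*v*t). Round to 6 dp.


h = 204 / (65.1*580*0.039) = 0.138534 mm


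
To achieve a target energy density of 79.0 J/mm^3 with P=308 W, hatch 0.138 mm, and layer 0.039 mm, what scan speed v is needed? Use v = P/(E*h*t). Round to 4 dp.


v = 308 / (79.0*0.138*0.039) = 724.4025 mm/s


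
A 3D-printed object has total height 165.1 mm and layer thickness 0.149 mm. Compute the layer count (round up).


Layers = ceil(165.1/0.149) = 1109


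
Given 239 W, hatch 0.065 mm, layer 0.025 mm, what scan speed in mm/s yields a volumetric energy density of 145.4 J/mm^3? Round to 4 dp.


v = 239 / (145.4*0.065*0.025) = 1011.5332 mm/s


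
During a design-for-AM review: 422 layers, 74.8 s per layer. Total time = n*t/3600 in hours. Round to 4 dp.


t = 422 * 74.8 / 3600 = 8.7682 hrs


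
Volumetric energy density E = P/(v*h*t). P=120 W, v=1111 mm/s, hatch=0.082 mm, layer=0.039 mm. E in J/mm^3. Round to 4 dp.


E = 120 / (1111*0.082*0.039) = 33.7745 J/mm^3


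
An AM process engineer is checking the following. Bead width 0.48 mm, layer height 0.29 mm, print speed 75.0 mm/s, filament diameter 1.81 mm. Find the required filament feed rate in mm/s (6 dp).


Q = 0.48 * 0.29 * 75.0 = 10.44 mm^3/s
A_fil = pi*(1.81/2)^2 = 2.57304292 mm^2
v_feed = 10.44 / 2.57304292 = 4.057453 mm/s


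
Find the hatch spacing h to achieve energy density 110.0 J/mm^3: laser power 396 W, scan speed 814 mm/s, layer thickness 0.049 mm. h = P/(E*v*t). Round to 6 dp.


h = 396 / (110.0*814*0.049) = 0.090257 mm


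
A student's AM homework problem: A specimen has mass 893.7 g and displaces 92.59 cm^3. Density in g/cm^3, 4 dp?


rho = 893.7 / 92.59 = 9.6522 g/cm^3


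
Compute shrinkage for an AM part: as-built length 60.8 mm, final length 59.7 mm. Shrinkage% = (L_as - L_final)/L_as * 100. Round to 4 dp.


Shrinkage = ((60.8-59.7)/60.8)*100 = 1.8092 %


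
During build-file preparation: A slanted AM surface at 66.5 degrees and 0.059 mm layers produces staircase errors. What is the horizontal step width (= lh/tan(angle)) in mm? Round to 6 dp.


step = 0.059 / tan(66.5) = 0.025654 mm


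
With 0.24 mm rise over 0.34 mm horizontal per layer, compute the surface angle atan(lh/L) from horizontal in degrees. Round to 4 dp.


angle = atan(0.24/0.34) = 35.2176 degrees


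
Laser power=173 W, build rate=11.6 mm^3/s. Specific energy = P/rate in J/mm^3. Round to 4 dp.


SE = 173 / 11.6 = 14.9138 J/mm^3


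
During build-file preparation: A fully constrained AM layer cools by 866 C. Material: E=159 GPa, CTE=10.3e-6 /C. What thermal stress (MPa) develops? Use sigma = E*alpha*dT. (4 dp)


sigma = 159*1000 * 10.3e-6 * 866 = 1418.2482 MPa


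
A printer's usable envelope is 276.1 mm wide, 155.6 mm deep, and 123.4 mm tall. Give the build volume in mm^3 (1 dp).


V = 276.1 * 155.6 * 123.4 = 5301407.1 mm^3


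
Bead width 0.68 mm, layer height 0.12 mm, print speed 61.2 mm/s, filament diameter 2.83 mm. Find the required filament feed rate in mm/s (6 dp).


Q = 0.68 * 0.12 * 61.2 = 4.99392 mm^3/s
A_fil = pi*(2.83/2)^2 = 6.29017535 mm^2
v_feed = 4.99392 / 6.29017535 = 0.793924 mm/s


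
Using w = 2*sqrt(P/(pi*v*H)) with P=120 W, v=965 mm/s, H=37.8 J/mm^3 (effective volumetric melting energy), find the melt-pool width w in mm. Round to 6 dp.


w = 2*sqrt(120/(pi*965*37.8)) = 0.06472 mm


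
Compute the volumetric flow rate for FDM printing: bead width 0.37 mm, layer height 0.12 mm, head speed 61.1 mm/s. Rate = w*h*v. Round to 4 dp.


Rate = 0.37 * 0.12 * 61.1 = 2.7128 mm^3/s


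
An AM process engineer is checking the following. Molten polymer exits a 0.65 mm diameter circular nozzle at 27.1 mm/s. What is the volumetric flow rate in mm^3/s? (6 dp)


A = pi*(0.65/2)^2 = 0.33183072 mm^2
Q = 0.33183072 * 27.1 = 8.992613 mm^3/s


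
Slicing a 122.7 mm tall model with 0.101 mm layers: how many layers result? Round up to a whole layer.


Layers = ceil(122.7/0.101) = 1215


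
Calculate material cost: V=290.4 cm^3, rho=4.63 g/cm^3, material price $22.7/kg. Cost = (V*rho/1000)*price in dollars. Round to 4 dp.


Mass = 290.4*4.63/1000 = 1.344552 kg
Cost = 1.344552 * 22.7 = 30.5213 $


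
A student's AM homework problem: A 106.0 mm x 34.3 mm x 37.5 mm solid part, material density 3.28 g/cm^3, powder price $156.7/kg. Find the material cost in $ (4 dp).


V = 106.0 * 34.3 * 37.5 = 136342.5 mm^3 = 136.3425 cm^3
Mass = 136.3425 * 3.28 / 1000 = 0.4472034 kg
Cost = 0.4472034 * 156.7 = 70.0768 $


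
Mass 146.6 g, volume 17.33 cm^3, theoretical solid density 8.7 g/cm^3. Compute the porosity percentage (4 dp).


rho_part = 146.6 / 17.33 = 8.4593191 g/cm^3
Porosity = (1 - 8.4593191/8.7)*100 = 2.7664 %


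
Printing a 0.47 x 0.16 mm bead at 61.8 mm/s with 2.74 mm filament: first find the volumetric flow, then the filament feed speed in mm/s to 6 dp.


Q = 0.47 * 0.16 * 61.8 = 4.64736 mm^3/s
A_fil = pi*(2.74/2)^2 = 5.89645525 mm^2
v_feed = 4.64736 / 5.89645525 = 0.788162 mm/s


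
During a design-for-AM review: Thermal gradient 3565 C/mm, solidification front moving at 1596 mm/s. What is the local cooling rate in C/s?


CR = 3565 * 1596 = 5689740 C/s


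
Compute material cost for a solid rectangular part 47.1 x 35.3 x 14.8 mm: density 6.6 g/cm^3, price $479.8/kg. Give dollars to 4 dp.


V = 47.1 * 35.3 * 14.8 = 24606.924 mm^3 = 24.606924 cm^3
Mass = 24.606924 * 6.6 / 1000 = 0.1624057 kg
Cost = 0.1624057 * 479.8 = 77.9223 $


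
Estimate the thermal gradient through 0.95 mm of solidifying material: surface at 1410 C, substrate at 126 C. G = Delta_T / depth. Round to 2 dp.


G = (1410-126)/0.95 = 1351.58 C/mm


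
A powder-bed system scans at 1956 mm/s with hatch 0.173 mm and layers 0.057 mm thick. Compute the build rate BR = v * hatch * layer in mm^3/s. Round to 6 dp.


Rate = 1956 * 0.173 * 0.057 = 19.288116 mm^3/s


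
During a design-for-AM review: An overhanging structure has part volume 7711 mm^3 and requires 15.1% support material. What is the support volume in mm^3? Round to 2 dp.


V_support = 7711 * 0.151 = 1164.36 mm^3


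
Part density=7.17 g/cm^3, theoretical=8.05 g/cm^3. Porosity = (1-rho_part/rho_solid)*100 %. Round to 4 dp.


Porosity = (1-7.17/8.05)*100 = 10.9317 %


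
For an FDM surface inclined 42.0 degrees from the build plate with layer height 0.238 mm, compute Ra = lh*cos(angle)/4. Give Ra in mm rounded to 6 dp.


Ra = 0.238 * cos(42.0) / 4 = 0.044217 mm


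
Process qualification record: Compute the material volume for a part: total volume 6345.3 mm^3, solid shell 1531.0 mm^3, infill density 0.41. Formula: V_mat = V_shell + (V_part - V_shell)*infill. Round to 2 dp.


V_infill = (6345.3 - 1531.0) * 0.41 = 1973.86
V_total = 1531.0 + 1973.86 = 3504.86 mm^3


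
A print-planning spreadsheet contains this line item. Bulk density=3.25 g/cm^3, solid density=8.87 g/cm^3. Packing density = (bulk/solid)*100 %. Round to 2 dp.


Packing = (3.25/8.87)*100 = 36.64 %


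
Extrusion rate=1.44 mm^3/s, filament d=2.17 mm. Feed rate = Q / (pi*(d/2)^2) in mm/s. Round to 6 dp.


A = pi*(2.17/2)^2 = 3.698361
v = 1.44 / 3.698361 = 0.389362 mm/s


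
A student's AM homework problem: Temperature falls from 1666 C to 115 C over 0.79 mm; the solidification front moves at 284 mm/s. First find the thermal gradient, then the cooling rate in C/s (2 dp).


G = (1666-115)/0.79 = 1963.29113924 C/mm
CR = 1963.29113924 * 284 = 557574.68 C/s


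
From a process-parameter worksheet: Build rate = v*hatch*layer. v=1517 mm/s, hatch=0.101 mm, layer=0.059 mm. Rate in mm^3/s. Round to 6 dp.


Rate = 1517 * 0.101 * 0.059 = 9.039803 mm^3/s


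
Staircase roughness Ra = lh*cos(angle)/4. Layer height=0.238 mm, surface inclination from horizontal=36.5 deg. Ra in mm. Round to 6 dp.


Ra = 0.238 * cos(36.5) / 4 = 0.047829 mm


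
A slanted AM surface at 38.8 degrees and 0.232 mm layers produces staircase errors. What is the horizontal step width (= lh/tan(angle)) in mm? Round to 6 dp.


step = 0.232 / tan(38.8) = 0.28855 mm


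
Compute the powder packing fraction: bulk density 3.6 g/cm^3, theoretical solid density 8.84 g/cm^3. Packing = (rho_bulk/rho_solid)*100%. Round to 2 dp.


Packing = (3.6/8.84)*100 = 40.72 %


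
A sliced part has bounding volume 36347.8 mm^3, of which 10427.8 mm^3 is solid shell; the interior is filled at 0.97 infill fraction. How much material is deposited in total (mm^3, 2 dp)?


V_infill = (36347.8 - 10427.8) * 0.97 = 25142.4
V_total = 10427.8 + 25142.4 = 35570.2 mm^3


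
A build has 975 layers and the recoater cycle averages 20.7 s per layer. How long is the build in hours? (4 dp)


t = 975 * 20.7 / 3600 = 5.6063 hrs


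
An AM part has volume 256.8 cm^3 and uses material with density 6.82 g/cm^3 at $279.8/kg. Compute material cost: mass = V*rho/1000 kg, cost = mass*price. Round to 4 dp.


Mass = 256.8*6.82/1000 = 1.751376 kg
Cost = 1.751376 * 279.8 = 490.035 $


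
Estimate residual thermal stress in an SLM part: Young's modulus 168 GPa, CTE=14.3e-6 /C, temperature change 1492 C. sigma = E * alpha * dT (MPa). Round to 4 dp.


sigma = 168*1000 * 14.3e-6 * 1492 = 3584.3808 MPa


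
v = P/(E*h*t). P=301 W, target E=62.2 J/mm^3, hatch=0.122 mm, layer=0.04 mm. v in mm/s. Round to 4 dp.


v = 301 / (62.2*0.122*0.04) = 991.6451 mm/s


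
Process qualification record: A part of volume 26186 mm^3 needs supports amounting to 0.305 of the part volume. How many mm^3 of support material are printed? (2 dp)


V_support = 26186 * 0.305 = 7986.73 mm^3


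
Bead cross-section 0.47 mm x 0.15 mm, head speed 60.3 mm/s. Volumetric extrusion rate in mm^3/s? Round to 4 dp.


Rate = 0.47 * 0.15 * 60.3 = 4.2512 mm^3/s
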